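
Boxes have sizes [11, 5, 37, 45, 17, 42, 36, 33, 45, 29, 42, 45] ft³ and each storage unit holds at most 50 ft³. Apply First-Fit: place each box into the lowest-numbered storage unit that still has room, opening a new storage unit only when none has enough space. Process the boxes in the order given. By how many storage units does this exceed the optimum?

First-Fit: [11,5,17] [37] [45] [42] [36] [33] [45] [29] [42] [45] → 10 storage units.
9 boxes exceed 25 ft³ (half the capacity), and no two of those can share a storage unit, so at least 9 storage units are needed.
An optimal packing achieves that bound: [45,5] [45] [45] [42] [42] [37,11] [36] [33,17] [29] → 9 storage units.
Excess: 10 − 9 = 1.

1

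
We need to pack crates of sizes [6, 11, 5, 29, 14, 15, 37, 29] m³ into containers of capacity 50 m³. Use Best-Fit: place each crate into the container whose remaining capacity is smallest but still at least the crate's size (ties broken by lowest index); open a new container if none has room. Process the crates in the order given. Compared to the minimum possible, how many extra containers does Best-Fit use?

1

Best-Fit: [6,11,5,15] [29,14] [37] [29] → 4 containers.
Total size 146 m³; any packing needs at least ⌈146/50⌉ = 3 containers.
An optimal packing achieves that bound: [37,11] [29,15,6] [29,14,5] → 3 containers.
Excess: 4 − 3 = 1.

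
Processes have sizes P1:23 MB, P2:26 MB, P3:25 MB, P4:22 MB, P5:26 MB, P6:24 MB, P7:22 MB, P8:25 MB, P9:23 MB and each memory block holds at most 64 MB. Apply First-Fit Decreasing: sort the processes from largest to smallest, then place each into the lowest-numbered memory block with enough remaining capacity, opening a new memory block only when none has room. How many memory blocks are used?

Sorted descending: 26, 26, 25, 25, 24, 23, 23, 22, 22.
memory block 1: place 26 MB, 38 MB left
memory block 1: place 26 MB, 12 MB left
memory block 2: place 25 MB, 39 MB left
memory block 2: place 25 MB, 14 MB left
memory block 3: place 24 MB, 40 MB left
memory block 3: place 23 MB, 17 MB left
memory block 4: place 23 MB, 41 MB left
memory block 4: place 22 MB, 19 MB left
memory block 5: place 22 MB, 42 MB left
Final memory blocks: [26,26] [25,25] [24,23] [23,22] [22].

5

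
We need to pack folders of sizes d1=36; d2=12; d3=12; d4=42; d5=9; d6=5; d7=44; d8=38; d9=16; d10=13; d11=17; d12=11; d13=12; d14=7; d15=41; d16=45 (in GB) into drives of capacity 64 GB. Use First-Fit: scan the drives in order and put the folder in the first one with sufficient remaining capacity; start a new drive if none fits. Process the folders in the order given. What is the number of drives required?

Put d1 (36 GB) in drive 1; 28 GB remain.
Put d2 (12 GB) in drive 1; 16 GB remain.
Put d3 (12 GB) in drive 1; 4 GB remain.
Put d4 (42 GB) in drive 2; 22 GB remain.
Put d5 (9 GB) in drive 2; 13 GB remain.
Put d6 (5 GB) in drive 2; 8 GB remain.
Put d7 (44 GB) in drive 3; 20 GB remain.
Put d8 (38 GB) in drive 4; 26 GB remain.
Put d9 (16 GB) in drive 3; 4 GB remain.
Put d10 (13 GB) in drive 4; 13 GB remain.
Put d11 (17 GB) in drive 5; 47 GB remain.
Put d12 (11 GB) in drive 4; 2 GB remain.
Put d13 (12 GB) in drive 5; 35 GB remain.
Put d14 (7 GB) in drive 2; 1 GB remain.
Put d15 (41 GB) in drive 6; 23 GB remain.
Put d16 (45 GB) in drive 7; 19 GB remain.

7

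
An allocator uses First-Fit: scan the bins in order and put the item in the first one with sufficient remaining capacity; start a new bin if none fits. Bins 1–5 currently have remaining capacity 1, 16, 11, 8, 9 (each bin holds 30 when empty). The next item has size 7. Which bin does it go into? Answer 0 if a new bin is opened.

Bins with room: bin 2 (16), bin 3 (11), bin 4 (8), bin 5 (9).
The first with room is bin 2.

2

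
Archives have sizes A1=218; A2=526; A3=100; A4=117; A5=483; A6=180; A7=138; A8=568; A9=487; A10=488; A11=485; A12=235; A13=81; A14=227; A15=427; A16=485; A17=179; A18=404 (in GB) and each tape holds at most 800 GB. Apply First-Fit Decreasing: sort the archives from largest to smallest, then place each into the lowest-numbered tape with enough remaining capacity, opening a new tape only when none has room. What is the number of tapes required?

9 tapes

Sorted descending: 568, 526, 488, 487, 485, 485, 483, 427, 404, 235, 227, 218, 180, 179, 138, 117, 100, 81.
Put 568 GB in tape 1; 232 GB remain.
Put 526 GB in tape 2; 274 GB remain.
Put 488 GB in tape 3; 312 GB remain.
Put 487 GB in tape 4; 313 GB remain.
Put 485 GB in tape 5; 315 GB remain.
Put 485 GB in tape 6; 315 GB remain.
Put 483 GB in tape 7; 317 GB remain.
Put 427 GB in tape 8; 373 GB remain.
Put 404 GB in tape 9; 396 GB remain.
Put 235 GB in tape 2; 39 GB remain.
Put 227 GB in tape 1; 5 GB remain.
Put 218 GB in tape 3; 94 GB remain.
Put 180 GB in tape 4; 133 GB remain.
Put 179 GB in tape 5; 136 GB remain.
Put 138 GB in tape 6; 177 GB remain.
Put 117 GB in tape 4; 16 GB remain.
Put 100 GB in tape 5; 36 GB remain.
Put 81 GB in tape 3; 13 GB remain.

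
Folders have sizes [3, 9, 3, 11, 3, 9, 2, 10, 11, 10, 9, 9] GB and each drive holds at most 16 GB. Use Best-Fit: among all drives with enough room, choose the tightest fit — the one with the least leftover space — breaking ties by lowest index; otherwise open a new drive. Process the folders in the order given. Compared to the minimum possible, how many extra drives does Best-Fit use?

0

Best-Fit: [3,9,3] [11,3,2] [9] [10] [11] [10] [9] [9] → 8 drives.
8 folders exceed 8 GB (half the capacity), and no two of those can share a drive, so at least 8 drives are needed.
So 8 is already optimal.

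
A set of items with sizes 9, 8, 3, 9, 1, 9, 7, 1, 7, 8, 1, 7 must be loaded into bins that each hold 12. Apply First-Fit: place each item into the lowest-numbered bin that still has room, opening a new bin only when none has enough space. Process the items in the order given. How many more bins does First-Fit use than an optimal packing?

First-Fit: [9,3] [8,1,1,1] [9] [9] [7] [7] [8] [7] → 8 bins.
8 items exceed 6 (half the capacity), and no two of those can share a bin, so at least 8 bins are needed.
So 8 is already optimal.

0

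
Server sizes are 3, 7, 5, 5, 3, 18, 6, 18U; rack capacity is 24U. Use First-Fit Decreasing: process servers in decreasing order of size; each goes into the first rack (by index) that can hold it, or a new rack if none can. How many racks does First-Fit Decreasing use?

Sorted descending: 18, 18, 7, 6, 5, 5, 3, 3.
rack 1: place 18U, 6U left
rack 2: place 18U, 6U left
rack 3: place 7U, 17U left
rack 1: place 6U, 0U left
rack 2: place 5U, 1U left
rack 3: place 5U, 12U left
rack 3: place 3U, 9U left
rack 3: place 3U, 6U left

3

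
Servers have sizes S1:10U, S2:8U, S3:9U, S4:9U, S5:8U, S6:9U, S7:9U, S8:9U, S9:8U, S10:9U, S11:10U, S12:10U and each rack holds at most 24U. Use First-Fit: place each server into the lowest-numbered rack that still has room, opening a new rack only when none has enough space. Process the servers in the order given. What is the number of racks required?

6

S1 (10U) → rack 1 (remaining 14U)
S2 (8U) → rack 1 (remaining 6U)
S3 (9U) → rack 2 (remaining 15U)
S4 (9U) → rack 2 (remaining 6U)
S5 (8U) → rack 3 (remaining 16U)
S6 (9U) → rack 3 (remaining 7U)
S7 (9U) → rack 4 (remaining 15U)
S8 (9U) → rack 4 (remaining 6U)
S9 (8U) → rack 5 (remaining 16U)
S10 (9U) → rack 5 (remaining 7U)
S11 (10U) → rack 6 (remaining 14U)
S12 (10U) → rack 6 (remaining 4U)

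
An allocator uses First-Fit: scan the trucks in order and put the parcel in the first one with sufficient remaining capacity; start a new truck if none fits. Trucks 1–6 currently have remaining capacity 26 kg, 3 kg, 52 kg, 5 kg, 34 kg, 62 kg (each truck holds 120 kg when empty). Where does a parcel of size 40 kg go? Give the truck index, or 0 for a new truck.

Trucks with room: truck 3 (52 kg), truck 6 (62 kg).
The first with room is truck 3.

3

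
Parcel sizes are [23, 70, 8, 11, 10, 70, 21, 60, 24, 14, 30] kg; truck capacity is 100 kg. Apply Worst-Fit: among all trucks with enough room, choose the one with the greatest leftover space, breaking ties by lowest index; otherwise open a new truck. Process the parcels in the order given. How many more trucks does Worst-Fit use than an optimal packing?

0

Worst-Fit: [23,70] [8,11,10,70] [21,60] [24,14,30] → 4 trucks.
Total size 341 kg; any packing needs at least ⌈341/100⌉ = 4 trucks.
So 4 is already optimal.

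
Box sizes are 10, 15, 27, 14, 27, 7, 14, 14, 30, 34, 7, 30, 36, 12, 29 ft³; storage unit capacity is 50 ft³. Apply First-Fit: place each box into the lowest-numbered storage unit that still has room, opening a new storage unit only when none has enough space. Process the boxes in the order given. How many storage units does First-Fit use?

8 storage units

Put 10 ft³ in storage unit 1; 40 ft³ remain.
Put 15 ft³ in storage unit 1; 25 ft³ remain.
Put 27 ft³ in storage unit 2; 23 ft³ remain.
Put 14 ft³ in storage unit 1; 11 ft³ remain.
Put 27 ft³ in storage unit 3; 23 ft³ remain.
Put 7 ft³ in storage unit 1; 4 ft³ remain.
Put 14 ft³ in storage unit 2; 9 ft³ remain.
Put 14 ft³ in storage unit 3; 9 ft³ remain.
Put 30 ft³ in storage unit 4; 20 ft³ remain.
Put 34 ft³ in storage unit 5; 16 ft³ remain.
Put 7 ft³ in storage unit 2; 2 ft³ remain.
Put 30 ft³ in storage unit 6; 20 ft³ remain.
Put 36 ft³ in storage unit 7; 14 ft³ remain.
Put 12 ft³ in storage unit 4; 8 ft³ remain.
Put 29 ft³ in storage unit 8; 21 ft³ remain.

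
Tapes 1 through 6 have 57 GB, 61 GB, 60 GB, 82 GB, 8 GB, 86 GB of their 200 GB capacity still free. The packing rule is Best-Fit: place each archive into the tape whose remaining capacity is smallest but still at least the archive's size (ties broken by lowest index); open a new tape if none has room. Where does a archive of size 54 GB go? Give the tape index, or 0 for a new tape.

Tapes with room: tape 1 (57 GB), tape 2 (61 GB), tape 3 (60 GB), tape 4 (82 GB), tape 6 (86 GB).
Tightest fit is tape 1 with 57 GB free.

1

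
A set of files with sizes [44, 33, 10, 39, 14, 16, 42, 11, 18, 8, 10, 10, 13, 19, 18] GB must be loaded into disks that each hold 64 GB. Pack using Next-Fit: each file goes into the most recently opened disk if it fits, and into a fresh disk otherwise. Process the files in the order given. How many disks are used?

disk 1: place 44 GB, 20 GB left
disk 2: place 33 GB, 31 GB left
disk 2: place 10 GB, 21 GB left
disk 3: place 39 GB, 25 GB left
disk 3: place 14 GB, 11 GB left
disk 4: place 16 GB, 48 GB left
disk 4: place 42 GB, 6 GB left
disk 5: place 11 GB, 53 GB left
disk 5: place 18 GB, 35 GB left
disk 5: place 8 GB, 27 GB left
disk 5: place 10 GB, 17 GB left
disk 5: place 10 GB, 7 GB left
disk 6: place 13 GB, 51 GB left
disk 6: place 19 GB, 32 GB left
disk 6: place 18 GB, 14 GB left
Final disks: [44] [33,10] [39,14] [16,42] [11,18,8,10,10] [13,19,18].

6 disks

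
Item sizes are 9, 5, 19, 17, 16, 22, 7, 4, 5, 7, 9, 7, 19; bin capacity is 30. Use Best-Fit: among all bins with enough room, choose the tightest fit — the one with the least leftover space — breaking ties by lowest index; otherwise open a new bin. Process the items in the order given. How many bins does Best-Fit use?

bin 1: place 9, 21 left
bin 1: place 5, 16 left
bin 2: place 19, 11 left
bin 3: place 17, 13 left
bin 1: place 16, 0 left
bin 4: place 22, 8 left
bin 4: place 7, 1 left
bin 2: place 4, 7 left
bin 2: place 5, 2 left
bin 3: place 7, 6 left
bin 5: place 9, 21 left
bin 5: place 7, 14 left
bin 6: place 19, 11 left
Final bins: [9,5,16] [19,4,5] [17,7] [22,7] [9,7] [19].

6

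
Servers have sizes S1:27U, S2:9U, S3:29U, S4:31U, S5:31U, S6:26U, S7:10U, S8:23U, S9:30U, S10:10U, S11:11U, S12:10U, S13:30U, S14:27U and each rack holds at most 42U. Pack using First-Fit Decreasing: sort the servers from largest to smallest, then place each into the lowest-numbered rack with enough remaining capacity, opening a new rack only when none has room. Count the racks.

Sorted descending: 31, 31, 30, 30, 29, 27, 27, 26, 23, 11, 10, 10, 10, 9.
rack 1: place 31U, 11U left
rack 2: place 31U, 11U left
rack 3: place 30U, 12U left
rack 4: place 30U, 12U left
rack 5: place 29U, 13U left
rack 6: place 27U, 15U left
rack 7: place 27U, 15U left
rack 8: place 26U, 16U left
rack 9: place 23U, 19U left
rack 1: place 11U, 0U left
rack 2: place 10U, 1U left
rack 3: place 10U, 2U left
rack 4: place 10U, 2U left
rack 5: place 9U, 4U left
Final racks: [31,11] [31,10] [30,10] [30,10] [29,9] [27] [27] [26] [23].

9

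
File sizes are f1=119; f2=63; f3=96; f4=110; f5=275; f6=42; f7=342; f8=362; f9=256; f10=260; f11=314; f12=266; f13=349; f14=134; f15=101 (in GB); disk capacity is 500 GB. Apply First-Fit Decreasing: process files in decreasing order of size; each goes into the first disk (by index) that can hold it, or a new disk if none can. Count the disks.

Sorted descending: 362, 349, 342, 314, 275, 266, 260, 256, 134, 119, 110, 101, 96, 63, 42.
362 GB → disk 1 (remaining 138 GB)
349 GB → disk 2 (remaining 151 GB)
342 GB → disk 3 (remaining 158 GB)
314 GB → disk 4 (remaining 186 GB)
275 GB → disk 5 (remaining 225 GB)
266 GB → disk 6 (remaining 234 GB)
260 GB → disk 7 (remaining 240 GB)
256 GB → disk 8 (remaining 244 GB)
134 GB → disk 1 (remaining 4 GB)
119 GB → disk 2 (remaining 32 GB)
110 GB → disk 3 (remaining 48 GB)
101 GB → disk 4 (remaining 85 GB)
96 GB → disk 5 (remaining 129 GB)
63 GB → disk 4 (remaining 22 GB)
42 GB → disk 3 (remaining 6 GB)

8 disks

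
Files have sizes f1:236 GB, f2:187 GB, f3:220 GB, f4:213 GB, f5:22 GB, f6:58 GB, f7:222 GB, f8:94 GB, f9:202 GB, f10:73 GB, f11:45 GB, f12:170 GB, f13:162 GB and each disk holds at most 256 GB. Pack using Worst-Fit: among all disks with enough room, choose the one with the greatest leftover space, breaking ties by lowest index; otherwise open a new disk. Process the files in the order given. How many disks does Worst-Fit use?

f1 (236 GB) → disk 1 (remaining 20 GB)
f2 (187 GB) → disk 2 (remaining 69 GB)
f3 (220 GB) → disk 3 (remaining 36 GB)
f4 (213 GB) → disk 4 (remaining 43 GB)
f5 (22 GB) → disk 2 (remaining 47 GB)
f6 (58 GB) → disk 5 (remaining 198 GB)
f7 (222 GB) → disk 6 (remaining 34 GB)
f8 (94 GB) → disk 5 (remaining 104 GB)
f9 (202 GB) → disk 7 (remaining 54 GB)
f10 (73 GB) → disk 5 (remaining 31 GB)
f11 (45 GB) → disk 7 (remaining 9 GB)
f12 (170 GB) → disk 8 (remaining 86 GB)
f13 (162 GB) → disk 9 (remaining 94 GB)
Final disks: [236] [187,22] [220] [213] [58,94,73] [222] [202,45] [170] [162].

9 disks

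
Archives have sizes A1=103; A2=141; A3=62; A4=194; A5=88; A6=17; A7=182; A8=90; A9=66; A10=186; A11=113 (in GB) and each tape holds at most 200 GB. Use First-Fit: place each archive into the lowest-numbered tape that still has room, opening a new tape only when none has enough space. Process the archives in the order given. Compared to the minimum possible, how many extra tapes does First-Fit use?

0

First-Fit: [103,62,17] [141] [194] [88,90] [182] [66,113] [186] → 7 tapes.
Total size 1242 GB; any packing needs at least ⌈1242/200⌉ = 7 tapes.
So 7 is already optimal.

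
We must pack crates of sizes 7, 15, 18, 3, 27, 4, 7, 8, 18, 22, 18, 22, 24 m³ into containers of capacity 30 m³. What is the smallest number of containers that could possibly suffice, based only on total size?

7 containers

Total size = 7 + 15 + 18 + 3 + 27 + 4 + 7 + 8 + 18 + 22 + 18 + 22 + 24 = 193 m³.
⌈193 / 30⌉ = 7.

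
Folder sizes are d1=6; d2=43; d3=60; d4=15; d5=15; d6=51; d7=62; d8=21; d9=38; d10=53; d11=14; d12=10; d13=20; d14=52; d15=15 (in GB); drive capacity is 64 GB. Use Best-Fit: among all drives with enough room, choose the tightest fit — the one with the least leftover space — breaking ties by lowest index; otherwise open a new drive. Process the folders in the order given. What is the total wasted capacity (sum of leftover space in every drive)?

101

Put d1 (6 GB) in drive 1; 58 GB remain.
Put d2 (43 GB) in drive 1; 15 GB remain.
Put d3 (60 GB) in drive 2; 4 GB remain.
Put d4 (15 GB) in drive 1; 0 GB remain.
Put d5 (15 GB) in drive 3; 49 GB remain.
Put d6 (51 GB) in drive 4; 13 GB remain.
Put d7 (62 GB) in drive 5; 2 GB remain.
Put d8 (21 GB) in drive 3; 28 GB remain.
Put d9 (38 GB) in drive 6; 26 GB remain.
Put d10 (53 GB) in drive 7; 11 GB remain.
Put d11 (14 GB) in drive 6; 12 GB remain.
Put d12 (10 GB) in drive 7; 1 GB remain.
Put d13 (20 GB) in drive 3; 8 GB remain.
Put d14 (52 GB) in drive 8; 12 GB remain.
Put d15 (15 GB) in drive 9; 49 GB remain.
9 drives × 64 GB = 576 GB; used 475 GB; unused 101 GB.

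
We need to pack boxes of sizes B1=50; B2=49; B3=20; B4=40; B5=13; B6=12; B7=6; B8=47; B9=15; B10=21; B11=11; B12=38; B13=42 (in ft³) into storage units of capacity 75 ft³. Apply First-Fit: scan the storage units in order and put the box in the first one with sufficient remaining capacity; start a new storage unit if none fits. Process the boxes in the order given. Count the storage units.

6

storage unit 1: place B1 (50 ft³), 25 ft³ left
storage unit 2: place B2 (49 ft³), 26 ft³ left
storage unit 1: place B3 (20 ft³), 5 ft³ left
storage unit 3: place B4 (40 ft³), 35 ft³ left
storage unit 2: place B5 (13 ft³), 13 ft³ left
storage unit 2: place B6 (12 ft³), 1 ft³ left
storage unit 3: place B7 (6 ft³), 29 ft³ left
storage unit 4: place B8 (47 ft³), 28 ft³ left
storage unit 3: place B9 (15 ft³), 14 ft³ left
storage unit 4: place B10 (21 ft³), 7 ft³ left
storage unit 3: place B11 (11 ft³), 3 ft³ left
storage unit 5: place B12 (38 ft³), 37 ft³ left
storage unit 6: place B13 (42 ft³), 33 ft³ left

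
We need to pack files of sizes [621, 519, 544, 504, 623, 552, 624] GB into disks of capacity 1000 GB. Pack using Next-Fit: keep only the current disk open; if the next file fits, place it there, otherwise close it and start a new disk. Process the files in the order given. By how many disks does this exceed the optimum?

0

Next-Fit: [621] [519] [544] [504] [623] [552] [624] → 7 disks.
7 files exceed 500 GB (half the capacity), and no two of those can share a disk, so at least 7 disks are needed.
So 7 is already optimal.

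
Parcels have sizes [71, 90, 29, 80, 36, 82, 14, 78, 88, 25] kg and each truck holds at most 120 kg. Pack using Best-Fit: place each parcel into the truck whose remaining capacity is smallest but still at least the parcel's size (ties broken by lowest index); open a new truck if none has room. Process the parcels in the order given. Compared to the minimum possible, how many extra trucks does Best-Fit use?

Best-Fit: [71] [90,29] [80,36] [82,14] [78] [88,25] → 6 trucks.
6 parcels exceed 60 kg (half the capacity), and no two of those can share a truck, so at least 6 trucks are needed.
So 6 is already optimal.

0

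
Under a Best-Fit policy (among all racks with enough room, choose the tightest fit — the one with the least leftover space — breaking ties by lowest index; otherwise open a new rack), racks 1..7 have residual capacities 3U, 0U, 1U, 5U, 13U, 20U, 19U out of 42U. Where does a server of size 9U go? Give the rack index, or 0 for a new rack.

Racks with room: rack 5 (13U), rack 6 (20U), rack 7 (19U).
Tightest fit is rack 5 with 13U free.

5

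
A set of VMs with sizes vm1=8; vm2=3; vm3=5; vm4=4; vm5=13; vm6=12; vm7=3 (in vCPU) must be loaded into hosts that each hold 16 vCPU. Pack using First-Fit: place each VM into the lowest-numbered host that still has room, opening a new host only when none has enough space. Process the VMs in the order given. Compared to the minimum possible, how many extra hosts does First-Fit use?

0

First-Fit: [8,3,5] [4,12] [13,3] → 3 hosts.
Total size 48 vCPU; any packing needs at least ⌈48/16⌉ = 3 hosts.
So 3 is already optimal.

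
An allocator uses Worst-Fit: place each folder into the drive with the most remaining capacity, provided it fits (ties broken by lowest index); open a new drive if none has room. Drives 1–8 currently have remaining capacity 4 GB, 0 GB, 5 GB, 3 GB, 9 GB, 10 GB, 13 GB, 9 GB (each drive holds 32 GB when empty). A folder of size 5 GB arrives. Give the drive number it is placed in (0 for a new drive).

7

Drives with room: drive 3 (5 GB), drive 5 (9 GB), drive 6 (10 GB), drive 7 (13 GB), drive 8 (9 GB).
Most room is drive 7 with 13 GB free.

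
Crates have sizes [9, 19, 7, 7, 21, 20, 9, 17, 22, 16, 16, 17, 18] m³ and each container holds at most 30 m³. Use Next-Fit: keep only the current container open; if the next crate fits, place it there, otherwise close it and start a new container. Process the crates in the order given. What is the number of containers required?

container 1: place 9 m³, 21 m³ left
container 1: place 19 m³, 2 m³ left
container 2: place 7 m³, 23 m³ left
container 2: place 7 m³, 16 m³ left
container 3: place 21 m³, 9 m³ left
container 4: place 20 m³, 10 m³ left
container 4: place 9 m³, 1 m³ left
container 5: place 17 m³, 13 m³ left
container 6: place 22 m³, 8 m³ left
container 7: place 16 m³, 14 m³ left
container 8: place 16 m³, 14 m³ left
container 9: place 17 m³, 13 m³ left
container 10: place 18 m³, 12 m³ left

10 containers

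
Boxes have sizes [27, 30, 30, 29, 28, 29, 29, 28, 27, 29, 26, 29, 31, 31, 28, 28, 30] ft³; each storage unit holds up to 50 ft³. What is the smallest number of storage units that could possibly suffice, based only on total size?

Total size = 27 + 30 + 30 + 29 + 28 + 29 + 29 + 28 + 27 + 29 + 26 + 29 + 31 + 31 + 28 + 28 + 30 = 489 ft³.
⌈489 / 50⌉ = 10.

10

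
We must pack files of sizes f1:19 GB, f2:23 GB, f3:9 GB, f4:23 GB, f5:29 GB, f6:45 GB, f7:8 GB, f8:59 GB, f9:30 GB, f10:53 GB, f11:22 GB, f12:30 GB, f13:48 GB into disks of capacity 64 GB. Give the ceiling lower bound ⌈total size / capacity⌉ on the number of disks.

Total size = 19 + 23 + 9 + 23 + 29 + 45 + 8 + 59 + 30 + 53 + 22 + 30 + 48 = 398 GB.
⌈398 / 64⌉ = 7.

7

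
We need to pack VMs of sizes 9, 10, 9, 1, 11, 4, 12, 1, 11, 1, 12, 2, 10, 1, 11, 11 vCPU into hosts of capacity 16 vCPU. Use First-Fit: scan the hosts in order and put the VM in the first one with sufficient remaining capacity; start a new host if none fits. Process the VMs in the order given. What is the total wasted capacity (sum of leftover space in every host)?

host 1: place 9 vCPU, 7 vCPU left
host 2: place 10 vCPU, 6 vCPU left
host 3: place 9 vCPU, 7 vCPU left
host 1: place 1 vCPU, 6 vCPU left
host 4: place 11 vCPU, 5 vCPU left
host 1: place 4 vCPU, 2 vCPU left
host 5: place 12 vCPU, 4 vCPU left
host 1: place 1 vCPU, 1 vCPU left
host 6: place 11 vCPU, 5 vCPU left
host 1: place 1 vCPU, 0 vCPU left
host 7: place 12 vCPU, 4 vCPU left
host 2: place 2 vCPU, 4 vCPU left
host 8: place 10 vCPU, 6 vCPU left
host 2: place 1 vCPU, 3 vCPU left
host 9: place 11 vCPU, 5 vCPU left
host 10: place 11 vCPU, 5 vCPU left
10 hosts × 16 vCPU = 160 vCPU; used 116 vCPU; unused 44 vCPU.

44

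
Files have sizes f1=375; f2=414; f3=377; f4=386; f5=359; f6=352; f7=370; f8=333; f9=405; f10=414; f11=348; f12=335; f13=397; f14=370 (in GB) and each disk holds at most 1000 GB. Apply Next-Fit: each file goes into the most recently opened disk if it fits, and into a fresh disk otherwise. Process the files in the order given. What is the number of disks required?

7

disk 1: place f1 (375 GB), 625 GB left
disk 1: place f2 (414 GB), 211 GB left
disk 2: place f3 (377 GB), 623 GB left
disk 2: place f4 (386 GB), 237 GB left
disk 3: place f5 (359 GB), 641 GB left
disk 3: place f6 (352 GB), 289 GB left
disk 4: place f7 (370 GB), 630 GB left
disk 4: place f8 (333 GB), 297 GB left
disk 5: place f9 (405 GB), 595 GB left
disk 5: place f10 (414 GB), 181 GB left
disk 6: place f11 (348 GB), 652 GB left
disk 6: place f12 (335 GB), 317 GB left
disk 7: place f13 (397 GB), 603 GB left
disk 7: place f14 (370 GB), 233 GB left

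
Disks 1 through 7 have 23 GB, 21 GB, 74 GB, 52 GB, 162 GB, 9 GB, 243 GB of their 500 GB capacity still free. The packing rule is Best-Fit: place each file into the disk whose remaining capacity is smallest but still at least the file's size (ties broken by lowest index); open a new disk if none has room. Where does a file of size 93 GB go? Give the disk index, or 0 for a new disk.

Disks with room: disk 5 (162 GB), disk 7 (243 GB).
Tightest fit is disk 5 with 162 GB free.

5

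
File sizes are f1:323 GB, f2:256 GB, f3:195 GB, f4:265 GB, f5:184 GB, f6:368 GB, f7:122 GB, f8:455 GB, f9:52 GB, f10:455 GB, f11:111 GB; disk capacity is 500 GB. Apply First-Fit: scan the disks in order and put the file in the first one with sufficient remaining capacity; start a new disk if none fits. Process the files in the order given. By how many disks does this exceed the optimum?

0

First-Fit: [323,122,52] [256,195] [265,184] [368,111] [455] [455] → 6 disks.
Total size 2786 GB; any packing needs at least ⌈2786/500⌉ = 6 disks.
So 6 is already optimal.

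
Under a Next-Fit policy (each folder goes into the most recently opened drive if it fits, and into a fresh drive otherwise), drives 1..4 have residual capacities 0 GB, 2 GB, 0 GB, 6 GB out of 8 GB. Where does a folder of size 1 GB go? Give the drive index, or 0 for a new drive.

4

Next-Fit only looks at drive 4, which has 6 GB free.
1 GB fits there.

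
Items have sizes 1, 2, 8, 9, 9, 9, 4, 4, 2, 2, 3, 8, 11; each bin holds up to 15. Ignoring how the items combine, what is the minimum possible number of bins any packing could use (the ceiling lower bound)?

Total size = 1 + 2 + 8 + 9 + 9 + 9 + 4 + 4 + 2 + 2 + 3 + 8 + 11 = 72.
⌈72 / 15⌉ = 5.

5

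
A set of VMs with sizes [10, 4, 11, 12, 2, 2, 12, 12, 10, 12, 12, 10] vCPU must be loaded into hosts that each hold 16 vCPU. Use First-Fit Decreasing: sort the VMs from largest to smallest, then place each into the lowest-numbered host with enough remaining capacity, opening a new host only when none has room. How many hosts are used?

9 hosts

Sorted descending: 12, 12, 12, 12, 12, 11, 10, 10, 10, 4, 2, 2.
Put 12 vCPU in host 1; 4 vCPU remain.
Put 12 vCPU in host 2; 4 vCPU remain.
Put 12 vCPU in host 3; 4 vCPU remain.
Put 12 vCPU in host 4; 4 vCPU remain.
Put 12 vCPU in host 5; 4 vCPU remain.
Put 11 vCPU in host 6; 5 vCPU remain.
Put 10 vCPU in host 7; 6 vCPU remain.
Put 10 vCPU in host 8; 6 vCPU remain.
Put 10 vCPU in host 9; 6 vCPU remain.
Put 4 vCPU in host 1; 0 vCPU remain.
Put 2 vCPU in host 2; 2 vCPU remain.
Put 2 vCPU in host 2; 0 vCPU remain.
Final hosts: [12,4] [12,2,2] [12] [12] [12] [11] [10] [10] [10].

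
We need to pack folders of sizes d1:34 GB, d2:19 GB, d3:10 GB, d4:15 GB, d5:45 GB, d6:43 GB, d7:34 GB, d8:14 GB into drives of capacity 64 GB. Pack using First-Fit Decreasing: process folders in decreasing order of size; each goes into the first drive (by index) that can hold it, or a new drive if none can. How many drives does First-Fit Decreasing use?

Sorted descending: 45, 43, 34, 34, 19, 15, 14, 10.
Put 45 GB in drive 1; 19 GB remain.
Put 43 GB in drive 2; 21 GB remain.
Put 34 GB in drive 3; 30 GB remain.
Put 34 GB in drive 4; 30 GB remain.
Put 19 GB in drive 1; 0 GB remain.
Put 15 GB in drive 2; 6 GB remain.
Put 14 GB in drive 3; 16 GB remain.
Put 10 GB in drive 3; 6 GB remain.
Final drives: [45,19] [43,15] [34,14,10] [34].

4 drives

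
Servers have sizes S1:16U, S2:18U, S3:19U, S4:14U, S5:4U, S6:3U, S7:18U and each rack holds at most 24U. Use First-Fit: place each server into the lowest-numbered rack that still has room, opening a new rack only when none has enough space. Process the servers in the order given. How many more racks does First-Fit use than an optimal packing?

0

First-Fit: [16,4,3] [18] [19] [14] [18] → 5 racks.
5 servers exceed 12U (half the capacity), and no two of those can share a rack, so at least 5 racks are needed.
So 5 is already optimal.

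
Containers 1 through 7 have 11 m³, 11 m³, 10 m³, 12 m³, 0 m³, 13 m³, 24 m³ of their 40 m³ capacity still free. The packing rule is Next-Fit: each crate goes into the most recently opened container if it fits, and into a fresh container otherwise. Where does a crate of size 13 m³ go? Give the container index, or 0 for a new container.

Next-Fit only looks at container 7, which has 24 m³ free.
13 m³ fits there.

7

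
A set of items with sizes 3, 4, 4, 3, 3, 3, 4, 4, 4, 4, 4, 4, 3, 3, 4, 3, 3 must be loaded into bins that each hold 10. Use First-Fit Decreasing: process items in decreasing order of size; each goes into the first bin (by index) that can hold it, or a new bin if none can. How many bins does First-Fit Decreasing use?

Sorted descending: 4, 4, 4, 4, 4, 4, 4, 4, 4, 3, 3, 3, 3, 3, 3, 3, 3.
bin 1: place 4, 6 left
bin 1: place 4, 2 left
bin 2: place 4, 6 left
bin 2: place 4, 2 left
bin 3: place 4, 6 left
bin 3: place 4, 2 left
bin 4: place 4, 6 left
bin 4: place 4, 2 left
bin 5: place 4, 6 left
bin 5: place 3, 3 left
bin 5: place 3, 0 left
bin 6: place 3, 7 left
bin 6: place 3, 4 left
bin 6: place 3, 1 left
bin 7: place 3, 7 left
bin 7: place 3, 4 left
bin 7: place 3, 1 left

7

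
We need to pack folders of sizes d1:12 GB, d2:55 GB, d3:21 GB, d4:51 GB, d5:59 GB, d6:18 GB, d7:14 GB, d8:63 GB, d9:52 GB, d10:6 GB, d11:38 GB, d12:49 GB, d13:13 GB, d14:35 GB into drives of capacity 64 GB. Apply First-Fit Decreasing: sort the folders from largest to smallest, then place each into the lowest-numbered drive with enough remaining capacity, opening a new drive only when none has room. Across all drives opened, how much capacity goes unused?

Sorted descending: 63, 59, 55, 52, 51, 49, 38, 35, 21, 18, 14, 13, 12, 6.
drive 1: place 63 GB, 1 GB left
drive 2: place 59 GB, 5 GB left
drive 3: place 55 GB, 9 GB left
drive 4: place 52 GB, 12 GB left
drive 5: place 51 GB, 13 GB left
drive 6: place 49 GB, 15 GB left
drive 7: place 38 GB, 26 GB left
drive 8: place 35 GB, 29 GB left
drive 7: place 21 GB, 5 GB left
drive 8: place 18 GB, 11 GB left
drive 6: place 14 GB, 1 GB left
drive 5: place 13 GB, 0 GB left
drive 4: place 12 GB, 0 GB left
drive 3: place 6 GB, 3 GB left
8 drives × 64 GB = 512 GB; used 486 GB; unused 26 GB.

26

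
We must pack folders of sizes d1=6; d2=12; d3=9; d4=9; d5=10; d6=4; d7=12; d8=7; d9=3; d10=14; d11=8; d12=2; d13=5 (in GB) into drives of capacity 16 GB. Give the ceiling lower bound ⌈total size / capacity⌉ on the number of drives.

Total size = 6 + 12 + 9 + 9 + 10 + 4 + 12 + 7 + 3 + 14 + 8 + 2 + 5 = 101 GB.
⌈101 / 16⌉ = 7.

7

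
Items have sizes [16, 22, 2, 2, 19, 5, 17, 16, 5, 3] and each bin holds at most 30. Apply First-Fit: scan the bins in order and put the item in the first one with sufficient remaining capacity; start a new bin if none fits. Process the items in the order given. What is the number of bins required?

Put 16 in bin 1; 14 remain.
Put 22 in bin 2; 8 remain.
Put 2 in bin 1; 12 remain.
Put 2 in bin 1; 10 remain.
Put 19 in bin 3; 11 remain.
Put 5 in bin 1; 5 remain.
Put 17 in bin 4; 13 remain.
Put 16 in bin 5; 14 remain.
Put 5 in bin 1; 0 remain.
Put 3 in bin 2; 5 remain.

5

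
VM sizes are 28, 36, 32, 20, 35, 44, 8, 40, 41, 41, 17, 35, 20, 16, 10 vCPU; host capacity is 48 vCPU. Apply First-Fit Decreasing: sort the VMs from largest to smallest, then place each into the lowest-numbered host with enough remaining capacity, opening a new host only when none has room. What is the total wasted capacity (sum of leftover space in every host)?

57

Sorted descending: 44, 41, 41, 40, 36, 35, 35, 32, 28, 20, 20, 17, 16, 10, 8.
Put 44 vCPU in host 1; 4 vCPU remain.
Put 41 vCPU in host 2; 7 vCPU remain.
Put 41 vCPU in host 3; 7 vCPU remain.
Put 40 vCPU in host 4; 8 vCPU remain.
Put 36 vCPU in host 5; 12 vCPU remain.
Put 35 vCPU in host 6; 13 vCPU remain.
Put 35 vCPU in host 7; 13 vCPU remain.
Put 32 vCPU in host 8; 16 vCPU remain.
Put 28 vCPU in host 9; 20 vCPU remain.
Put 20 vCPU in host 9; 0 vCPU remain.
Put 20 vCPU in host 10; 28 vCPU remain.
Put 17 vCPU in host 10; 11 vCPU remain.
Put 16 vCPU in host 8; 0 vCPU remain.
Put 10 vCPU in host 5; 2 vCPU remain.
Put 8 vCPU in host 4; 0 vCPU remain.
10 hosts × 48 vCPU = 480 vCPU; used 423 vCPU; unused 57 vCPU.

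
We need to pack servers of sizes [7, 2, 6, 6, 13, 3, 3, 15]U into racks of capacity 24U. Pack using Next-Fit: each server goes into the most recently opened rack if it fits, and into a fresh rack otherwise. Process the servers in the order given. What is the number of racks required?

3 racks

7U → rack 1 (remaining 17U)
2U → rack 1 (remaining 15U)
6U → rack 1 (remaining 9U)
6U → rack 1 (remaining 3U)
13U → rack 2 (remaining 11U)
3U → rack 2 (remaining 8U)
3U → rack 2 (remaining 5U)
15U → rack 3 (remaining 9U)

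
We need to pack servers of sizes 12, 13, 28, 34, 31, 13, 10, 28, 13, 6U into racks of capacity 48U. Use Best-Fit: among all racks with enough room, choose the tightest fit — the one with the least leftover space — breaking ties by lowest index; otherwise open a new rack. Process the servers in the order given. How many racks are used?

Put 12U in rack 1; 36U remain.
Put 13U in rack 1; 23U remain.
Put 28U in rack 2; 20U remain.
Put 34U in rack 3; 14U remain.
Put 31U in rack 4; 17U remain.
Put 13U in rack 3; 1U remain.
Put 10U in rack 4; 7U remain.
Put 28U in rack 5; 20U remain.
Put 13U in rack 2; 7U remain.
Put 6U in rack 2; 1U remain.
Final racks: [12,13] [28,13,6] [34,13] [31,10] [28].

5 racks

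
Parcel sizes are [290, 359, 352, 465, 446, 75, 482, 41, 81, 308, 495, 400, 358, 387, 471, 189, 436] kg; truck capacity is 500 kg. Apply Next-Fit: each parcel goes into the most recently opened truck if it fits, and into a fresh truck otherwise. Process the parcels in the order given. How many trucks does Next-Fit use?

290 kg → truck 1 (remaining 210 kg)
359 kg → truck 2 (remaining 141 kg)
352 kg → truck 3 (remaining 148 kg)
465 kg → truck 4 (remaining 35 kg)
446 kg → truck 5 (remaining 54 kg)
75 kg → truck 6 (remaining 425 kg)
482 kg → truck 7 (remaining 18 kg)
41 kg → truck 8 (remaining 459 kg)
81 kg → truck 8 (remaining 378 kg)
308 kg → truck 8 (remaining 70 kg)
495 kg → truck 9 (remaining 5 kg)
400 kg → truck 10 (remaining 100 kg)
358 kg → truck 11 (remaining 142 kg)
387 kg → truck 12 (remaining 113 kg)
471 kg → truck 13 (remaining 29 kg)
189 kg → truck 14 (remaining 311 kg)
436 kg → truck 15 (remaining 64 kg)
Final trucks: [290] [359] [352] [465] [446] [75] [482] [41,81,308] [495] [400] [358] [387] [471] [189] [436].

15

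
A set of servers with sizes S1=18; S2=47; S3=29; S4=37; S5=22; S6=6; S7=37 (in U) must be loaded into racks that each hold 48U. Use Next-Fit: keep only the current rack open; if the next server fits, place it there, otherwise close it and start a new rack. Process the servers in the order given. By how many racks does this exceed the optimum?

Next-Fit: [18] [47] [29] [37] [22,6] [37] → 6 racks.
Total size 196U; any packing needs at least ⌈196/48⌉ = 5 racks.
An optimal packing achieves that bound: [47] [37,6] [37] [29,18] [22] → 5 racks.
Excess: 6 − 5 = 1.

1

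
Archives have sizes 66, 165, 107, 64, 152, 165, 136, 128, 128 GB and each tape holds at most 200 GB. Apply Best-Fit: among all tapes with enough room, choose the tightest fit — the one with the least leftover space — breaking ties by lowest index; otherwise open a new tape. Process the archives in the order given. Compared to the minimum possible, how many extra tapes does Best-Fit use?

Best-Fit: [66,107] [165] [64,136] [152] [165] [128] [128] → 7 tapes.
7 archives exceed 100 GB (half the capacity), and no two of those can share a tape, so at least 7 tapes are needed.
So 7 is already optimal.

0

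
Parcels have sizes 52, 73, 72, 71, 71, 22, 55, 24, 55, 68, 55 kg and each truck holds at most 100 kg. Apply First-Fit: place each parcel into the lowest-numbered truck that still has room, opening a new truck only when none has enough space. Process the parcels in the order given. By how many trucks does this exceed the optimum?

First-Fit: [52,22,24] [73] [72] [71] [71] [55] [55] [68] [55] → 9 trucks.
9 parcels exceed 50 kg (half the capacity), and no two of those can share a truck, so at least 9 trucks are needed.
So 9 is already optimal.

0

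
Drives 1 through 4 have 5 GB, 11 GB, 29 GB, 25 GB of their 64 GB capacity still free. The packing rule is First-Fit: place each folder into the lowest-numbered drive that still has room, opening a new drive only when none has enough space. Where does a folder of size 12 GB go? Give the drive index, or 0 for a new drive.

Drives with room: drive 3 (29 GB), drive 4 (25 GB).
The first with room is drive 3.

3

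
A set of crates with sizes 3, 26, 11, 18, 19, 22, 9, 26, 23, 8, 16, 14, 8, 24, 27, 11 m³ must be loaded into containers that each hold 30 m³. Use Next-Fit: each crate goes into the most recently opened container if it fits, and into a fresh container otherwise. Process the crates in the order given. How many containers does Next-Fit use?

12

container 1: place 3 m³, 27 m³ left
container 1: place 26 m³, 1 m³ left
container 2: place 11 m³, 19 m³ left
container 2: place 18 m³, 1 m³ left
container 3: place 19 m³, 11 m³ left
container 4: place 22 m³, 8 m³ left
container 5: place 9 m³, 21 m³ left
container 6: place 26 m³, 4 m³ left
container 7: place 23 m³, 7 m³ left
container 8: place 8 m³, 22 m³ left
container 8: place 16 m³, 6 m³ left
container 9: place 14 m³, 16 m³ left
container 9: place 8 m³, 8 m³ left
container 10: place 24 m³, 6 m³ left
container 11: place 27 m³, 3 m³ left
container 12: place 11 m³, 19 m³ left
Final containers: [3,26] [11,18] [19] [22] [9] [26] [23] [8,16] [14,8] [24] [27] [11].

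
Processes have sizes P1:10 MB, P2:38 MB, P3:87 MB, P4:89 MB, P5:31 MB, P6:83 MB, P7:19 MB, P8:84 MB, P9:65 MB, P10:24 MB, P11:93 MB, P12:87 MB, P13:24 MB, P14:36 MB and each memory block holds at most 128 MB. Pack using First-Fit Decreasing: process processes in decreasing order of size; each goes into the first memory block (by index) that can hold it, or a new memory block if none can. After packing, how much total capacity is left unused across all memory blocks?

126

Sorted descending: 93, 89, 87, 87, 84, 83, 65, 38, 36, 31, 24, 24, 19, 10.
93 MB → memory block 1 (remaining 35 MB)
89 MB → memory block 2 (remaining 39 MB)
87 MB → memory block 3 (remaining 41 MB)
87 MB → memory block 4 (remaining 41 MB)
84 MB → memory block 5 (remaining 44 MB)
83 MB → memory block 6 (remaining 45 MB)
65 MB → memory block 7 (remaining 63 MB)
38 MB → memory block 2 (remaining 1 MB)
36 MB → memory block 3 (remaining 5 MB)
31 MB → memory block 1 (remaining 4 MB)
24 MB → memory block 4 (remaining 17 MB)
24 MB → memory block 5 (remaining 20 MB)
19 MB → memory block 5 (remaining 1 MB)
10 MB → memory block 4 (remaining 7 MB)
7 memory blocks × 128 MB = 896 MB; used 770 MB; unused 126 MB.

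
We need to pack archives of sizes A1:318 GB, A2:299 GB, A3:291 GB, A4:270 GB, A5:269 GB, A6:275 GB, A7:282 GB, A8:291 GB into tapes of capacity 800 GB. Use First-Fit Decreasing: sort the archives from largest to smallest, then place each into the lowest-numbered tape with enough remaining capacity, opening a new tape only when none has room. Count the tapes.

4

Sorted descending: 318, 299, 291, 291, 282, 275, 270, 269.
Put 318 GB in tape 1; 482 GB remain.
Put 299 GB in tape 1; 183 GB remain.
Put 291 GB in tape 2; 509 GB remain.
Put 291 GB in tape 2; 218 GB remain.
Put 282 GB in tape 3; 518 GB remain.
Put 275 GB in tape 3; 243 GB remain.
Put 270 GB in tape 4; 530 GB remain.
Put 269 GB in tape 4; 261 GB remain.
Final tapes: [318,299] [291,291] [282,275] [270,269].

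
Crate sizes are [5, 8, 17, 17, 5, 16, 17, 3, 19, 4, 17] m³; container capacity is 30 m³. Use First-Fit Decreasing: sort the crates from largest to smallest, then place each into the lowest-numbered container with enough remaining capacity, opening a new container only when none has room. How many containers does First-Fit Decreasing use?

Sorted descending: 19, 17, 17, 17, 17, 16, 8, 5, 5, 4, 3.
container 1: place 19 m³, 11 m³ left
container 2: place 17 m³, 13 m³ left
container 3: place 17 m³, 13 m³ left
container 4: place 17 m³, 13 m³ left
container 5: place 17 m³, 13 m³ left
container 6: place 16 m³, 14 m³ left
container 1: place 8 m³, 3 m³ left
container 2: place 5 m³, 8 m³ left
container 2: place 5 m³, 3 m³ left
container 3: place 4 m³, 9 m³ left
container 1: place 3 m³, 0 m³ left

6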